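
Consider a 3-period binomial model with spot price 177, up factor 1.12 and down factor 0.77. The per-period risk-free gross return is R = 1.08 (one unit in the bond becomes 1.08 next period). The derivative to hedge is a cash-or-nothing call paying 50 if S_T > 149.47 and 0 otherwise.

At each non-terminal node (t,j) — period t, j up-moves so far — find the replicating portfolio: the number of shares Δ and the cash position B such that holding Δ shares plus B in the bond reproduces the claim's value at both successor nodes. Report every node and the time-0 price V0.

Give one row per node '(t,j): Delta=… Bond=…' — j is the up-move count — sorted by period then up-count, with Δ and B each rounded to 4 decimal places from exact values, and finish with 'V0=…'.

Under the risk-neutral measure, an up-move has probability p* = (R−d)/(u−d) = 0.8857 and values discount at R = 1.08.
Terminal payoffs: V(3,0)=0.0000, V(3,1)=0.0000, V(3,2)=50.0000, V(3,3)=50.0000
Node (2,0) S=104.9433: V=(p*·0.0000+(1−p*)·0.0000)/1.08=0.0000; Δ=(0.0000−0.0000)/(117.5365−80.8063)=0.0000; B=V−Δ·S=0.0000
Node (2,1) S=152.6448: V=(p*·50.0000+(1−p*)·0.0000)/1.08=41.0053; Δ=(50.0000−0.0000)/(170.9622−117.5365)=0.9359; B=V−Δ·S=-101.8519
Node (2,2) S=222.0288: V=(p*·50.0000+(1−p*)·50.0000)/1.08=46.2963; Δ=(50.0000−50.0000)/(248.6723−170.9622)=0.0000; B=V−Δ·S=46.2963
Node (1,0) S=136.2900: V=(p*·41.0053+(1−p*)·0.0000)/1.08=33.6287; Δ=(41.0053−0.0000)/(152.6448−104.9433)=0.8596; B=V−Δ·S=-83.5293
Node (1,1) S=198.2400: V=(p*·46.2963+(1−p*)·41.0053)/1.08=42.3070; Δ=(46.2963−41.0053)/(222.0288−152.6448)=0.0763; B=V−Δ·S=27.1899
Node (0,0) S=177.0000: V=(p*·42.3070+(1−p*)·33.6287)/1.08=38.2548; Δ=(42.3070−33.6287)/(198.2400−136.2900)=0.1401; B=V−Δ·S=13.4595
Check: Δ(0,0)·S0 + B(0,0) = 38.2548 = V0.

(0,0): Delta=0.1401 Bond=13.4595
(1,0): Delta=0.8596 Bond=-83.5293
(1,1): Delta=0.0763 Bond=27.1899
(2,0): Delta=0.0000 Bond=0.0000
(2,1): Delta=0.9359 Bond=-101.8519
(2,2): Delta=0.0000 Bond=46.2963
V0=38.2548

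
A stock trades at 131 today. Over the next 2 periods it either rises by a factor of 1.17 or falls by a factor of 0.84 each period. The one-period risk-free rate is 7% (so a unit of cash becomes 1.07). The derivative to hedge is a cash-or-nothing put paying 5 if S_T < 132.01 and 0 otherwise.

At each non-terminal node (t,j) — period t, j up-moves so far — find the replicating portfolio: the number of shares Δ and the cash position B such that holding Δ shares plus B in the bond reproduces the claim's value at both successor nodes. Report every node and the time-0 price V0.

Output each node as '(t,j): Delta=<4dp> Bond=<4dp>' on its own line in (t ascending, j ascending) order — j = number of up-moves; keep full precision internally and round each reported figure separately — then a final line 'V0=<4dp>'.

(0,0): Delta=-0.0753 Bond=12.1151
(1,0): Delta=0.0000 Bond=4.6729
(1,1): Delta=-0.0989 Bond=16.5675
V0=2.2458

Since d<R<u, set p* = (R−d)/(u−d) = 0.6970; price each node as the discounted p*-expectation of its children.
Terminal payoffs: V(2,0)=5.0000, V(2,1)=5.0000, V(2,2)=0.0000
(1,0): S=110.0400. Δ = (V_up−V_dn)/(S_up−S_dn) = (5.0000−5.0000)/(128.7468−92.4336) = 0.0000. V = [p*·5.0000 + (1−p*)·5.0000]/1.07 = 4.6729. B = V − Δ·S = 4.6729.
(1,1): S=153.2700. Δ = (V_up−V_dn)/(S_up−S_dn) = (0.0000−5.0000)/(179.3259−128.7468) = -0.0989. V = [p*·0.0000 + (1−p*)·5.0000]/1.07 = 1.4160. B = V − Δ·S = 16.5675.
(0,0): S=131.0000. Δ = (V_up−V_dn)/(S_up−S_dn) = (1.4160−4.6729)/(153.2700−110.0400) = -0.0753. V = [p*·1.4160 + (1−p*)·4.6729]/1.07 = 2.2458. B = V − Δ·S = 12.1151.
Check: Δ(0,0)·S0 + B(0,0) = 2.2458 = V0.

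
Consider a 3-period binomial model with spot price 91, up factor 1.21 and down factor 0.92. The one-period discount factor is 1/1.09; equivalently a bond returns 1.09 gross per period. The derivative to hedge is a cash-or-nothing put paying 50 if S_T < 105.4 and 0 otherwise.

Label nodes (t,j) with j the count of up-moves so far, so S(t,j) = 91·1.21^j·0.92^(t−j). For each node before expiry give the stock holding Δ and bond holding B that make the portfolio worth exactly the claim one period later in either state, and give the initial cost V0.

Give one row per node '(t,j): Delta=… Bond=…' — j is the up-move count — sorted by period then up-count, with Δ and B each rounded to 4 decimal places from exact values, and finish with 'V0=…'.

(0,0): Delta=-0.7736 Bond=84.7632
(1,0): Delta=-1.1076 Bond=120.3472
(1,1): Delta=-0.5944 Bond=72.6587
(2,0): Delta=0.0000 Bond=45.8716
(2,1): Delta=-1.7020 Bond=191.3951
(2,2): Delta=0.0000 Bond=0.0000
V0=14.3615

No-arbitrage ⇒ martingale measure with p* = (R−d)/(u−d) = 0.5862.
Payoff layer (t=3): V(3,0)=50.0000, V(3,1)=50.0000, V(3,2)=0.0000, V(3,3)=0.0000
Node (2,0) S=77.0224: V=(p*·50.0000+(1−p*)·50.0000)/1.09=45.8716; Δ=(50.0000−50.0000)/(93.1971−70.8606)=0.0000; B=V−Δ·S=45.8716
Node (2,1) S=101.3012: V=(p*·0.0000+(1−p*)·50.0000)/1.09=18.9813; Δ=(0.0000−50.0000)/(122.5745−93.1971)=-1.7020; B=V−Δ·S=191.3951
Node (2,2) S=133.2331: V=(p*·0.0000+(1−p*)·0.0000)/1.09=0.0000; Δ=(0.0000−0.0000)/(161.2121−122.5745)=0.0000; B=V−Δ·S=0.0000
Node (1,0) S=83.7200: V=(p*·18.9813+(1−p*)·45.8716)/1.09=27.6223; Δ=(18.9813−45.8716)/(101.3012−77.0224)=-1.1076; B=V−Δ·S=120.3472
Node (1,1) S=110.1100: V=(p*·0.0000+(1−p*)·18.9813)/1.09=7.2058; Δ=(0.0000−18.9813)/(133.2331−101.3012)=-0.5944; B=V−Δ·S=72.6587
Node (0,0) S=91.0000: V=(p*·7.2058+(1−p*)·27.6223)/1.09=14.3615; Δ=(7.2058−27.6223)/(110.1100−83.7200)=-0.7736; B=V−Δ·S=84.7632
Root portfolio cost Δ·91+B reproduces V0=14.3615.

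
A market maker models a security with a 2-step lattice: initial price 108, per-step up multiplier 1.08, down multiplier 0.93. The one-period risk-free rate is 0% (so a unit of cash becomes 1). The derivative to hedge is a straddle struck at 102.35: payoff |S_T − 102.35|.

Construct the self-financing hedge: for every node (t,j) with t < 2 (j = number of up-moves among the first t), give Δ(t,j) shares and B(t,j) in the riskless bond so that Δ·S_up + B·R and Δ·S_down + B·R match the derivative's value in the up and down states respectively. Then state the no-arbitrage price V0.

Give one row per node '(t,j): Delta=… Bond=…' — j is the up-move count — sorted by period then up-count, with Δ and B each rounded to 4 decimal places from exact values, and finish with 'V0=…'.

(0,0): Delta=0.4113 Bond=-33.6847
(1,0): Delta=-0.1869 Bond=26.3975
(1,1): Delta=1.0000 Bond=-102.3500
V0=10.7363

Since d<R<u, set p* = (R−d)/(u−d) = 0.4667; price each node as the discounted p*-expectation of its children.
Terminal payoffs: V(2,0)=8.9408, V(2,1)=6.1252, V(2,2)=23.6212
(1,0): S=100.4400. Δ = (V_up−V_dn)/(S_up−S_dn) = (6.1252−8.9408)/(108.4752−93.4092) = -0.1869. V = [p*·6.1252 + (1−p*)·8.9408]/1 = 7.6269. B = V − Δ·S = 26.3975.
(1,1): S=116.6400. Δ = (V_up−V_dn)/(S_up−S_dn) = (23.6212−6.1252)/(125.9712−108.4752) = 1.0000. V = [p*·23.6212 + (1−p*)·6.1252]/1 = 14.2900. B = V − Δ·S = -102.3500.
(0,0): S=108.0000. Δ = (V_up−V_dn)/(S_up−S_dn) = (14.2900−7.6269)/(116.6400−100.4400) = 0.4113. V = [p*·14.2900 + (1−p*)·7.6269]/1 = 10.7363. B = V − Δ·S = -33.6847.
Root portfolio cost Δ·108+B reproduces V0=10.7363.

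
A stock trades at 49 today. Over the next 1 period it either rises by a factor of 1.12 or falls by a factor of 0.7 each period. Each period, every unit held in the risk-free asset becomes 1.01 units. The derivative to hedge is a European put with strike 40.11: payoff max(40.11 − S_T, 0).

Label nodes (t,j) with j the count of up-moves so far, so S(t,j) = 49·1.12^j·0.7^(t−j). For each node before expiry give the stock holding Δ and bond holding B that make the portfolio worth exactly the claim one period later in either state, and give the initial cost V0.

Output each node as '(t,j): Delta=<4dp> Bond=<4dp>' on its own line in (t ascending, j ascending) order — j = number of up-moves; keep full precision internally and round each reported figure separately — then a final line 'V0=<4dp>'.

Risk-neutral probability p* = (R−d)/(u−d) = (1.01−0.7)/(1.12−0.7) = 0.7381.
Terminal payoffs: V(1,0)=5.8100, V(1,1)=0.0000
Node (0,0) S=49.0000: V=(p*·0.0000+(1−p*)·5.8100)/1.01=1.5066; Δ=(0.0000−5.8100)/(54.8800−34.3000)=-0.2823; B=V−Δ·S=15.3399
The time-0 hedge costs 1.5066, which is the no-arbitrage price.

(0,0): Delta=-0.2823 Bond=15.3399
V0=1.5066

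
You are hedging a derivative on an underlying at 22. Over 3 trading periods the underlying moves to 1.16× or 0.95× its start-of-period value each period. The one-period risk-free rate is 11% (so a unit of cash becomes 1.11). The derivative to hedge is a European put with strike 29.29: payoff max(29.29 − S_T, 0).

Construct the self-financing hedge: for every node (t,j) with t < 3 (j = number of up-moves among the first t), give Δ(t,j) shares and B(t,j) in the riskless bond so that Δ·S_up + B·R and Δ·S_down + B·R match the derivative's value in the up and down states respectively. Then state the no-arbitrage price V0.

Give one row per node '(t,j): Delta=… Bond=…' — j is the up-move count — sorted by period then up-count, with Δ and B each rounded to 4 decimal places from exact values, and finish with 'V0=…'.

Since d<R<u, set p* = (R−d)/(u−d) = 0.7619; price each node as the discounted p*-expectation of its children.
At expiry t=3: V(3,0)=10.4278, V(3,1)=6.2582, V(3,2)=1.1670, V(3,3)=0.0000
(2,0): S=19.8550. Δ = (V_up−V_dn)/(S_up−S_dn) = (6.2582−10.4278)/(23.0318−18.8622) = -1.0000. V = [p*·6.2582 + (1−p*)·10.4278]/1.11 = 6.5324. B = V − Δ·S = 26.3874.
(2,1): S=24.2440. Δ = (V_up−V_dn)/(S_up−S_dn) = (1.1670−6.2582)/(28.1230−23.0318) = -1.0000. V = [p*·1.1670 + (1−p*)·6.2582]/1.11 = 2.1434. B = V − Δ·S = 26.3874.
(2,2): S=29.6032. Δ = (V_up−V_dn)/(S_up−S_dn) = (0.0000−1.1670)/(34.3397−28.1230) = -0.1877. V = [p*·0.0000 + (1−p*)·1.1670]/1.11 = 0.2503. B = V − Δ·S = 5.8073.
(1,0): S=20.9000. Δ = (V_up−V_dn)/(S_up−S_dn) = (2.1434−6.5324)/(24.2440−19.8550) = -1.0000. V = [p*·2.1434 + (1−p*)·6.5324]/1.11 = 2.8724. B = V − Δ·S = 23.7724.
(1,1): S=25.5200. Δ = (V_up−V_dn)/(S_up−S_dn) = (0.2503−2.1434)/(29.6032−24.2440) = -0.3532. V = [p*·0.2503 + (1−p*)·2.1434]/1.11 = 0.6316. B = V − Δ·S = 9.6462.
(0,0): S=22.0000. Δ = (V_up−V_dn)/(S_up−S_dn) = (0.6316−2.8724)/(25.5200−20.9000) = -0.4850. V = [p*·0.6316 + (1−p*)·2.8724]/1.11 = 1.0496. B = V − Δ·S = 11.7204.
The time-0 hedge costs 1.0496, which is the no-arbitrage price.

(0,0): Delta=-0.4850 Bond=11.7204
(1,0): Delta=-1.0000 Bond=23.7724
(1,1): Delta=-0.3532 Bond=9.6462
(2,0): Delta=-1.0000 Bond=26.3874
(2,1): Delta=-1.0000 Bond=26.3874
(2,2): Delta=-0.1877 Bond=5.8073
V0=1.0496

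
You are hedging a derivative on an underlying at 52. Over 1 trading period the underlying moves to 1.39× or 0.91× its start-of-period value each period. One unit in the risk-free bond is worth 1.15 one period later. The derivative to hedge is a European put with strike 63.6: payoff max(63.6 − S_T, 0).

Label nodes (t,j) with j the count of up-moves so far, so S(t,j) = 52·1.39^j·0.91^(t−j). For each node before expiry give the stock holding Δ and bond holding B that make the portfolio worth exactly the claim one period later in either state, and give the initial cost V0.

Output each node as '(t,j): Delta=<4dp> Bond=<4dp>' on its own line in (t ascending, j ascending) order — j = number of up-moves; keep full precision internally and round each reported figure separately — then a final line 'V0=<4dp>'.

No-arbitrage ⇒ martingale measure with p* = (R−d)/(u−d) = 0.5000.
Terminal payoffs: V(1,0)=16.2800, V(1,1)=0.0000
(0,0): S=52.0000. Δ = (V_up−V_dn)/(S_up−S_dn) = (0.0000−16.2800)/(72.2800−47.3200) = -0.6522. V = [p*·0.0000 + (1−p*)·16.2800]/1.15 = 7.0783. B = V − Δ·S = 40.9949.
Check: Δ(0,0)·S0 + B(0,0) = 7.0783 = V0.

(0,0): Delta=-0.6522 Bond=40.9949
V0=7.0783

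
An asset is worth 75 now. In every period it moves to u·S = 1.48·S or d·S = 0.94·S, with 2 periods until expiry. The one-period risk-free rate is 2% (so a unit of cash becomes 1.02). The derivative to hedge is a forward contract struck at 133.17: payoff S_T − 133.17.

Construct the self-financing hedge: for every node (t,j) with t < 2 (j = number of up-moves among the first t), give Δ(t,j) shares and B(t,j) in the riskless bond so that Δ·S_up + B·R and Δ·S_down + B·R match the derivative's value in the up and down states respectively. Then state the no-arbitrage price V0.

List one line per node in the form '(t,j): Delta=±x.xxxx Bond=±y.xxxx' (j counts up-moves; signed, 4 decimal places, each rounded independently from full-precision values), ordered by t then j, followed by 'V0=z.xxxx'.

The replicating-portfolio and risk-neutral prices coincide; use p* = (1.02−0.94)/(1.48−0.94) = 0.1481 for the latter.
Terminal payoffs: V(2,0)=-66.9000, V(2,1)=-28.8300, V(2,2)=31.1100
Node (1,0) S=70.5000: V=(p*·-28.8300+(1−p*)·-66.9000)/1.02=-60.0588; Δ=(-28.8300−-66.9000)/(104.3400−66.2700)=1.0000; B=V−Δ·S=-130.5588
Node (1,1) S=111.0000: V=(p*·31.1100+(1−p*)·-28.8300)/1.02=-19.5588; Δ=(31.1100−-28.8300)/(164.2800−104.3400)=1.0000; B=V−Δ·S=-130.5588
Node (0,0) S=75.0000: V=(p*·-19.5588+(1−p*)·-60.0588)/1.02=-52.9988; Δ=(-19.5588−-60.0588)/(111.0000−70.5000)=1.0000; B=V−Δ·S=-127.9988
Each (Δ,B) replicates both successor values, so the strategy is self-financing and V0 is arbitrage-free.

(0,0): Delta=1.0000 Bond=-127.9988
(1,0): Delta=1.0000 Bond=-130.5588
(1,1): Delta=1.0000 Bond=-130.5588
V0=-52.9988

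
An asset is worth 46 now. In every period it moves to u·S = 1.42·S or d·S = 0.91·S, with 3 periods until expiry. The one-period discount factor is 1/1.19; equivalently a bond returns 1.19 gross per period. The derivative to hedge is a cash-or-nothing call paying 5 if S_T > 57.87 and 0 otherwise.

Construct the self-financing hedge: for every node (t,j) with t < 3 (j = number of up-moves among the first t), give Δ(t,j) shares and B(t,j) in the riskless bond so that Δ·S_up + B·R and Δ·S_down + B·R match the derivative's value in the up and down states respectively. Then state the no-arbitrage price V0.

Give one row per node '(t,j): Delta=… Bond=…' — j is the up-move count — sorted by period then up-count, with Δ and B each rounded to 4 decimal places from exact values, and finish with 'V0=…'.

(0,0): Delta=0.0745 Bond=-1.7273
(1,0): Delta=0.1081 Bond=-3.4589
(1,1): Delta=0.0569 Bond=-0.9027
(2,0): Delta=0.0000 Bond=0.0000
(2,1): Delta=0.1649 Bond=-7.4971
(2,2): Delta=0.0000 Bond=4.2017
V0=1.7010

No-arbitrage ⇒ martingale measure with p* = (R−d)/(u−d) = 0.5490.
Payoff layer (t=3): V(3,0)=0.0000, V(3,1)=0.0000, V(3,2)=5.0000, V(3,3)=5.0000
(2,0): S=38.0926. Δ = (V_up−V_dn)/(S_up−S_dn) = (0.0000−0.0000)/(54.0915−34.6643) = 0.0000. V = [p*·0.0000 + (1−p*)·0.0000]/1.19 = 0.0000. B = V − Δ·S = 0.0000.
(2,1): S=59.4412. Δ = (V_up−V_dn)/(S_up−S_dn) = (5.0000−0.0000)/(84.4065−54.0915) = 0.1649. V = [p*·5.0000 + (1−p*)·0.0000]/1.19 = 2.3068. B = V − Δ·S = -7.4971.
(2,2): S=92.7544. Δ = (V_up−V_dn)/(S_up−S_dn) = (5.0000−5.0000)/(131.7112−84.4065) = 0.0000. V = [p*·5.0000 + (1−p*)·5.0000]/1.19 = 4.2017. B = V − Δ·S = 4.2017.
(1,0): S=41.8600. Δ = (V_up−V_dn)/(S_up−S_dn) = (2.3068−0.0000)/(59.4412−38.0926) = 0.1081. V = [p*·2.3068 + (1−p*)·0.0000]/1.19 = 1.0643. B = V − Δ·S = -3.4589.
(1,1): S=65.3200. Δ = (V_up−V_dn)/(S_up−S_dn) = (4.2017−2.3068)/(92.7544−59.4412) = 0.0569. V = [p*·4.2017 + (1−p*)·2.3068]/1.19 = 2.8127. B = V − Δ·S = -0.9027.
(0,0): S=46.0000. Δ = (V_up−V_dn)/(S_up−S_dn) = (2.8127−1.0643)/(65.3200−41.8600) = 0.0745. V = [p*·2.8127 + (1−p*)·1.0643]/1.19 = 1.7010. B = V − Δ·S = -1.7273.
Root portfolio cost Δ·46+B reproduces V0=1.7010.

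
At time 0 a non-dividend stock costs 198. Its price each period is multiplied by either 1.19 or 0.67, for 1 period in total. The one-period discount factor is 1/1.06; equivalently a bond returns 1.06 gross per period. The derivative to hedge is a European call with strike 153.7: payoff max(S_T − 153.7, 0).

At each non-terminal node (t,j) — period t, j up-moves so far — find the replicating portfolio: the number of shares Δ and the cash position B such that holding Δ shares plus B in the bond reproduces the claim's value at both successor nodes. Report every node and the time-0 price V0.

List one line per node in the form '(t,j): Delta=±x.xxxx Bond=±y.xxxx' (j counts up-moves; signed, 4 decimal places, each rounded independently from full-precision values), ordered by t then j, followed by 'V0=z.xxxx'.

(0,0): Delta=0.7956 Bond=-99.5762
V0=57.9623

The replicating-portfolio and risk-neutral prices coincide; use p* = (1.06−0.67)/(1.19−0.67) = 0.7500 for the latter.
Terminal values V(1,·): V(1,0)=0.0000, V(1,1)=81.9200
  t=0,j=0: stock 198.0000 → up 235.6200 (V=81.9200), down 132.6600 (V=0.0000). Price 57.9623; hedge Δ=0.7956, bond B=-99.5762.
Each (Δ,B) replicates both successor values, so the strategy is self-financing and V0 is arbitrage-free.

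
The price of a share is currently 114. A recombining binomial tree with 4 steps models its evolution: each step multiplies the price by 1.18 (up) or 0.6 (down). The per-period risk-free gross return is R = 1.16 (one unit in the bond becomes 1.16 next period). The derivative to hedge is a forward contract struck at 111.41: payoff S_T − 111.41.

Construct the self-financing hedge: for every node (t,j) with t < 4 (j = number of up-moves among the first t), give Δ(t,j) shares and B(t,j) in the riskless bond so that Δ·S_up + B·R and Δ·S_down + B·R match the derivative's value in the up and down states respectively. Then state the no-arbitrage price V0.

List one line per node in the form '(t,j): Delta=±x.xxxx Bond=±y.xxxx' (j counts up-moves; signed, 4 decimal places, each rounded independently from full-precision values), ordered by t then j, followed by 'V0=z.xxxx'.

The replicating-portfolio and risk-neutral prices coincide; use p* = (1.16−0.6)/(1.18−0.6) = 0.9655 for the latter.
Payoff layer (t=4): V(4,0)=-96.6356, V(4,1)=-82.3537, V(4,2)=-54.2659, V(4,3)=0.9734, V(4,4)=109.6107
(3,0): S=24.6240. Δ = (V_up−V_dn)/(S_up−S_dn) = (-82.3537−-96.6356)/(29.0563−14.7744) = 1.0000. V = [p*·-82.3537 + (1−p*)·-96.6356]/1.16 = -71.4191. B = V − Δ·S = -96.0431.
(3,1): S=48.4272. Δ = (V_up−V_dn)/(S_up−S_dn) = (-54.2659−-82.3537)/(57.1441−29.0563) = 1.0000. V = [p*·-54.2659 + (1−p*)·-82.3537]/1.16 = -47.6159. B = V − Δ·S = -96.0431.
(3,2): S=95.2402. Δ = (V_up−V_dn)/(S_up−S_dn) = (0.9734−-54.2659)/(112.3834−57.1441) = 1.0000. V = [p*·0.9734 + (1−p*)·-54.2659]/1.16 = -0.8029. B = V − Δ·S = -96.0431.
(3,3): S=187.3056. Δ = (V_up−V_dn)/(S_up−S_dn) = (109.6107−0.9734)/(221.0207−112.3834) = 1.0000. V = [p*·109.6107 + (1−p*)·0.9734]/1.16 = 91.2625. B = V − Δ·S = -96.0431.
(2,0): S=41.0400. Δ = (V_up−V_dn)/(S_up−S_dn) = (-47.6159−-71.4191)/(48.4272−24.6240) = 1.0000. V = [p*·-47.6159 + (1−p*)·-71.4191]/1.16 = -41.7558. B = V − Δ·S = -82.7958.
(2,1): S=80.7120. Δ = (V_up−V_dn)/(S_up−S_dn) = (-0.8029−-47.6159)/(95.2402−48.4272) = 1.0000. V = [p*·-0.8029 + (1−p*)·-47.6159]/1.16 = -2.0838. B = V − Δ·S = -82.7958.
(2,2): S=158.7336. Δ = (V_up−V_dn)/(S_up−S_dn) = (91.2625−-0.8029)/(187.3056−95.2402) = 1.0000. V = [p*·91.2625 + (1−p*)·-0.8029]/1.16 = 75.9378. B = V − Δ·S = -82.7958.
(1,0): S=68.4000. Δ = (V_up−V_dn)/(S_up−S_dn) = (-2.0838−-41.7558)/(80.7120−41.0400) = 1.0000. V = [p*·-2.0838 + (1−p*)·-41.7558]/1.16 = -2.9757. B = V − Δ·S = -71.3757.
(1,1): S=134.5200. Δ = (V_up−V_dn)/(S_up−S_dn) = (75.9378−-2.0838)/(158.7336−80.7120) = 1.0000. V = [p*·75.9378 + (1−p*)·-2.0838]/1.16 = 63.1443. B = V − Δ·S = -71.3757.
(0,0): S=114.0000. Δ = (V_up−V_dn)/(S_up−S_dn) = (63.1443−-2.9757)/(134.5200−68.4000) = 1.0000. V = [p*·63.1443 + (1−p*)·-2.9757]/1.16 = 52.4692. B = V − Δ·S = -61.5308.
The time-0 hedge costs 52.4692, which is the no-arbitrage price.

(0,0): Delta=1.0000 Bond=-61.5308
(1,0): Delta=1.0000 Bond=-71.3757
(1,1): Delta=1.0000 Bond=-71.3757
(2,0): Delta=1.0000 Bond=-82.7958
(2,1): Delta=1.0000 Bond=-82.7958
(2,2): Delta=1.0000 Bond=-82.7958
(3,0): Delta=1.0000 Bond=-96.0431
(3,1): Delta=1.0000 Bond=-96.0431
(3,2): Delta=1.0000 Bond=-96.0431
(3,3): Delta=1.0000 Bond=-96.0431
V0=52.4692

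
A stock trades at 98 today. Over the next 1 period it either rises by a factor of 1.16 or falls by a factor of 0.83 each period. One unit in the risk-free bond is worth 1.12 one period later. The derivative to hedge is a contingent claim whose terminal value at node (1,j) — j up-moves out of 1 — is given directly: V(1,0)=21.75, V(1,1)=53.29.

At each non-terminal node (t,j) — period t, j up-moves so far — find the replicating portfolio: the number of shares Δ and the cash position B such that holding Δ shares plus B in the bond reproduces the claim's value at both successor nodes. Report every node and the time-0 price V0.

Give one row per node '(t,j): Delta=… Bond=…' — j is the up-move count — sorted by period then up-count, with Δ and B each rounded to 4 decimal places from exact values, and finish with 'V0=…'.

No-arbitrage ⇒ martingale measure with p* = (R−d)/(u−d) = 0.8788.
Terminal payoffs: V(1,0)=21.7500, V(1,1)=53.2900
  t=0,j=0: stock 98.0000 → up 113.6800 (V=53.2900), down 81.3400 (V=21.7500). Price 44.1669; hedge Δ=0.9753, bond B=-51.4088.
The time-0 hedge costs 44.1669, which is the no-arbitrage price.

(0,0): Delta=0.9753 Bond=-51.4088
V0=44.1669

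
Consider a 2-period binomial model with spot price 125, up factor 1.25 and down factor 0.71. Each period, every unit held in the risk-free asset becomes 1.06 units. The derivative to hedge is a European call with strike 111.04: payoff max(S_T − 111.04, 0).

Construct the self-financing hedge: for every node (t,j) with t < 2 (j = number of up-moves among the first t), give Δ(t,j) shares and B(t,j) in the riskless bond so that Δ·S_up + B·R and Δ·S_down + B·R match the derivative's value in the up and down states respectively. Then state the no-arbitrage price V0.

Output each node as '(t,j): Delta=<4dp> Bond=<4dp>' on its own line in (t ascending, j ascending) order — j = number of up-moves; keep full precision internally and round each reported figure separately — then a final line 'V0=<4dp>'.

(0,0): Delta=0.7634 Bond=-63.9165
(1,0): Delta=0.0000 Bond=0.0000
(1,1): Delta=0.9988 Bond=-104.5309
V0=31.5081

Since d<R<u, set p* = (R−d)/(u−d) = 0.6481; price each node as the discounted p*-expectation of its children.
Terminal payoffs: V(2,0)=0.0000, V(2,1)=0.0000, V(2,2)=84.2725
Node (1,0) S=88.7500: V=(p*·0.0000+(1−p*)·0.0000)/1.06=0.0000; Δ=(0.0000−0.0000)/(110.9375−63.0125)=0.0000; B=V−Δ·S=0.0000
Node (1,1) S=156.2500: V=(p*·84.2725+(1−p*)·0.0000)/1.06=51.5293; Δ=(84.2725−0.0000)/(195.3125−110.9375)=0.9988; B=V−Δ·S=-104.5309
Node (0,0) S=125.0000: V=(p*·51.5293+(1−p*)·0.0000)/1.06=31.5081; Δ=(51.5293−0.0000)/(156.2500−88.7500)=0.7634; B=V−Δ·S=-63.9165
Check: Δ(0,0)·S0 + B(0,0) = 31.5081 = V0.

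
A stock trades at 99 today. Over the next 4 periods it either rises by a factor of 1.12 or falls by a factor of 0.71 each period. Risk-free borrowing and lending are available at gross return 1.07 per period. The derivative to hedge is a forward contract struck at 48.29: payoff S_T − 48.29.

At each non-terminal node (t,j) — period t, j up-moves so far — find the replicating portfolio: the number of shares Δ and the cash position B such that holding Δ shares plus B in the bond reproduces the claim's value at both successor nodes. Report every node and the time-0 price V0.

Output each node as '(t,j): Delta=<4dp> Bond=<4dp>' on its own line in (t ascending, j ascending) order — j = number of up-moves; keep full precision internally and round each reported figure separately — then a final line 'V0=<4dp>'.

Since d<R<u, set p* = (R−d)/(u−d) = 0.8780; price each node as the discounted p*-expectation of its children.
Terminal values V(4,·): V(4,0)=-23.1324, V(4,1)=-8.6048, V(4,2)=14.3120, V(4,3)=50.4624, V(4,4)=107.4884
(3,0): S=35.4332. Δ = (V_up−V_dn)/(S_up−S_dn) = (-8.6048−-23.1324)/(39.6852−25.1576) = 1.0000. V = [p*·-8.6048 + (1−p*)·-23.1324]/1.07 = -9.6977. B = V − Δ·S = -45.1308.
(3,1): S=55.8946. Δ = (V_up−V_dn)/(S_up−S_dn) = (14.3120−-8.6048)/(62.6020−39.6852) = 1.0000. V = [p*·14.3120 + (1−p*)·-8.6048]/1.07 = 10.7638. B = V − Δ·S = -45.1308.
(3,2): S=88.1718. Δ = (V_up−V_dn)/(S_up−S_dn) = (50.4624−14.3120)/(98.7524−62.6020) = 1.0000. V = [p*·50.4624 + (1−p*)·14.3120]/1.07 = 43.0409. B = V − Δ·S = -45.1308.
(3,3): S=139.0879. Δ = (V_up−V_dn)/(S_up−S_dn) = (107.4884−50.4624)/(155.7784−98.7524) = 1.0000. V = [p*·107.4884 + (1−p*)·50.4624]/1.07 = 93.9570. B = V − Δ·S = -45.1308.
(2,0): S=49.9059. Δ = (V_up−V_dn)/(S_up−S_dn) = (10.7638−-9.6977)/(55.8946−35.4332) = 1.0000. V = [p*·10.7638 + (1−p*)·-9.6977]/1.07 = 7.7275. B = V − Δ·S = -42.1784.
(2,1): S=78.7248. Δ = (V_up−V_dn)/(S_up−S_dn) = (43.0409−10.7638)/(88.1718−55.8946) = 1.0000. V = [p*·43.0409 + (1−p*)·10.7638]/1.07 = 36.5464. B = V − Δ·S = -42.1784.
(2,2): S=124.1856. Δ = (V_up−V_dn)/(S_up−S_dn) = (93.9570−43.0409)/(139.0879−88.1718) = 1.0000. V = [p*·93.9570 + (1−p*)·43.0409]/1.07 = 82.0072. B = V − Δ·S = -42.1784.
(1,0): S=70.2900. Δ = (V_up−V_dn)/(S_up−S_dn) = (36.5464−7.7275)/(78.7248−49.9059) = 1.0000. V = [p*·36.5464 + (1−p*)·7.7275]/1.07 = 30.8710. B = V − Δ·S = -39.4190.
(1,1): S=110.8800. Δ = (V_up−V_dn)/(S_up−S_dn) = (82.0072−36.5464)/(124.1856−78.7248) = 1.0000. V = [p*·82.0072 + (1−p*)·36.5464]/1.07 = 71.4610. B = V − Δ·S = -39.4190.
(0,0): S=99.0000. Δ = (V_up−V_dn)/(S_up−S_dn) = (71.4610−30.8710)/(110.8800−70.2900) = 1.0000. V = [p*·71.4610 + (1−p*)·30.8710]/1.07 = 62.1598. B = V − Δ·S = -36.8402.
The time-0 hedge costs 62.1598, which is the no-arbitrage price.

(0,0): Delta=1.0000 Bond=-36.8402
(1,0): Delta=1.0000 Bond=-39.4190
(1,1): Delta=1.0000 Bond=-39.4190
(2,0): Delta=1.0000 Bond=-42.1784
(2,1): Delta=1.0000 Bond=-42.1784
(2,2): Delta=1.0000 Bond=-42.1784
(3,0): Delta=1.0000 Bond=-45.1308
(3,1): Delta=1.0000 Bond=-45.1308
(3,2): Delta=1.0000 Bond=-45.1308
(3,3): Delta=1.0000 Bond=-45.1308
V0=62.1598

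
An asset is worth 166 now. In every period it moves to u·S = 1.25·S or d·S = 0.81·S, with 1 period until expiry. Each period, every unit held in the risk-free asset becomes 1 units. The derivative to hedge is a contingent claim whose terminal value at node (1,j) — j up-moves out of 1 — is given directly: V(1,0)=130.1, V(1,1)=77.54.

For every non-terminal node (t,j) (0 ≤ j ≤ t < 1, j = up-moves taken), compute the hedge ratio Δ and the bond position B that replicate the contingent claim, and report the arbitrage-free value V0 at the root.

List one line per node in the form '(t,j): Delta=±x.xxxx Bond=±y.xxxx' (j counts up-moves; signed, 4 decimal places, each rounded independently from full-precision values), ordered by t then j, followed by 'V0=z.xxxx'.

Under the risk-neutral measure, an up-move has probability p* = (R−d)/(u−d) = 0.4318 and values discount at R = 1.
At expiry t=1: V(1,0)=130.1000, V(1,1)=77.5400
Node (0,0) S=166.0000: V=(p*·77.5400+(1−p*)·130.1000)/1=107.4036; Δ=(77.5400−130.1000)/(207.5000−134.4600)=-0.7196; B=V−Δ·S=226.8582
The time-0 hedge costs 107.4036, which is the no-arbitrage price.

(0,0): Delta=-0.7196 Bond=226.8582
V0=107.4036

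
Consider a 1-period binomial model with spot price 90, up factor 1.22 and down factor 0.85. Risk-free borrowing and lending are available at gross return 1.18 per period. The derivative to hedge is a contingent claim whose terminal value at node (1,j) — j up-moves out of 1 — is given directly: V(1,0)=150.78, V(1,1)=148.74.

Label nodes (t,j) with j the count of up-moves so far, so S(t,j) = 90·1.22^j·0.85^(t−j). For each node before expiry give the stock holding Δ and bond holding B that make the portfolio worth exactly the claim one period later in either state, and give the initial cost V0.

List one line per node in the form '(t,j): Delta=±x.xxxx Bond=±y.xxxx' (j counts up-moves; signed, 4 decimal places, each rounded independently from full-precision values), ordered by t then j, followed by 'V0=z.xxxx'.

Since d<R<u, set p* = (R−d)/(u−d) = 0.8919; price each node as the discounted p*-expectation of its children.
Terminal payoffs: V(1,0)=150.7800, V(1,1)=148.7400
  t=0,j=0: stock 90.0000 → up 109.8000 (V=148.7400), down 76.5000 (V=150.7800). Price 126.2377; hedge Δ=-0.0613, bond B=131.7513.
Each (Δ,B) replicates both successor values, so the strategy is self-financing and V0 is arbitrage-free.

(0,0): Delta=-0.0613 Bond=131.7513
V0=126.2377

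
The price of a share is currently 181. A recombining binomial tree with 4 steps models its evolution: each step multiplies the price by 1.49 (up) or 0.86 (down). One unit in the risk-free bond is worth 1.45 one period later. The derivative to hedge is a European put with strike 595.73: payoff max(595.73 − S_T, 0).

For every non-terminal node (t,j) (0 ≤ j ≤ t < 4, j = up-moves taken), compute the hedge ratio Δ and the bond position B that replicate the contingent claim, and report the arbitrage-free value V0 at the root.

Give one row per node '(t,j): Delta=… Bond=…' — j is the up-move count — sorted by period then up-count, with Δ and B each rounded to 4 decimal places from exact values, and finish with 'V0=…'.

Risk-neutral probability p* = (R−d)/(u−d) = (1.45−0.86)/(1.49−0.86) = 0.9365.
Terminal payoffs: V(4,0)=496.7215, V(4,1)=424.1921, V(4,2)=298.5305, V(4,3)=80.8147, V(4,4)=0.0000
(3,0): S=115.1261. Δ = (V_up−V_dn)/(S_up−S_dn) = (424.1921−496.7215)/(171.5379−99.0085) = -1.0000. V = [p*·424.1921 + (1−p*)·496.7215]/1.45 = 295.7221. B = V − Δ·S = 410.8483.
(3,1): S=199.4627. Δ = (V_up−V_dn)/(S_up−S_dn) = (298.5305−424.1921)/(297.1995−171.5379) = -1.0000. V = [p*·298.5305 + (1−p*)·424.1921]/1.45 = 211.3856. B = V − Δ·S = 410.8483.
(3,2): S=345.5808. Δ = (V_up−V_dn)/(S_up−S_dn) = (80.8147−298.5305)/(514.9153−297.1995) = -1.0000. V = [p*·80.8147 + (1−p*)·298.5305]/1.45 = 65.2675. B = V − Δ·S = 410.8483.
(3,3): S=598.7388. Δ = (V_up−V_dn)/(S_up−S_dn) = (0.0000−80.8147)/(892.1208−514.9153) = -0.2142. V = [p*·0.0000 + (1−p*)·80.8147]/1.45 = 3.5387. B = V − Δ·S = 131.8159.
(2,0): S=133.8676. Δ = (V_up−V_dn)/(S_up−S_dn) = (211.3856−295.7221)/(199.4627−115.1261) = -1.0000. V = [p*·211.3856 + (1−p*)·295.7221]/1.45 = 149.4760. B = V − Δ·S = 283.3436.
(2,1): S=231.9334. Δ = (V_up−V_dn)/(S_up−S_dn) = (65.2675−211.3856)/(345.5808−199.4627) = -1.0000. V = [p*·65.2675 + (1−p*)·211.3856]/1.45 = 51.4102. B = V − Δ·S = 283.3436.
(2,2): S=401.8381. Δ = (V_up−V_dn)/(S_up−S_dn) = (3.5387−65.2675)/(598.7388−345.5808) = -0.2438. V = [p*·3.5387 + (1−p*)·65.2675]/1.45 = 5.1434. B = V − Δ·S = 103.1257.
(1,0): S=155.6600. Δ = (V_up−V_dn)/(S_up−S_dn) = (51.4102−149.4760)/(231.9334−133.8676) = -1.0000. V = [p*·51.4102 + (1−p*)·149.4760]/1.45 = 39.7494. B = V − Δ·S = 195.4094.
(1,1): S=269.6900. Δ = (V_up−V_dn)/(S_up−S_dn) = (5.1434−51.4102)/(401.8381−231.9334) = -0.2723. V = [p*·5.1434 + (1−p*)·51.4102]/1.45 = 5.5731. B = V − Δ·S = 79.0125.
(0,0): S=181.0000. Δ = (V_up−V_dn)/(S_up−S_dn) = (5.5731−39.7494)/(269.6900−155.6600) = -0.2997. V = [p*·5.5731 + (1−p*)·39.7494]/1.45 = 5.3400. B = V − Δ·S = 59.5881.
Check: Δ(0,0)·S0 + B(0,0) = 5.3400 = V0.

(0,0): Delta=-0.2997 Bond=59.5881
(1,0): Delta=-1.0000 Bond=195.4094
(1,1): Delta=-0.2723 Bond=79.0125
(2,0): Delta=-1.0000 Bond=283.3436
(2,1): Delta=-1.0000 Bond=283.3436
(2,2): Delta=-0.2438 Bond=103.1257
(3,0): Delta=-1.0000 Bond=410.8483
(3,1): Delta=-1.0000 Bond=410.8483
(3,2): Delta=-1.0000 Bond=410.8483
(3,3): Delta=-0.2142 Bond=131.8159
V0=5.3400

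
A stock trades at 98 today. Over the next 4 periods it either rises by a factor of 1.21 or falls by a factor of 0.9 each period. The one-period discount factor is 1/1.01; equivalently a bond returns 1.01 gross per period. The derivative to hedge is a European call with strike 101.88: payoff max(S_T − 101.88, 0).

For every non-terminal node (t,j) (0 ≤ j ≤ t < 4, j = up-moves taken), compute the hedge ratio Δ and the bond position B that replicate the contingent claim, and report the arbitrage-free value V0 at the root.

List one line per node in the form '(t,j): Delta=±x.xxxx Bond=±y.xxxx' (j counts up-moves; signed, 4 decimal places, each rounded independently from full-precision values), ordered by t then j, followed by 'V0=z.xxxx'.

(0,0): Delta=0.5915 Bond=-45.9606
(1,0): Delta=0.4161 Bond=-30.9518
(1,1): Delta=0.8287 Bond=-74.5444
(2,0): Delta=0.2047 Bond=-14.4819
(2,1): Delta=0.7020 Bond=-61.7694
(2,2): Delta=1.0000 Bond=-99.8726
(3,0): Delta=0.0000 Bond=0.0000
(3,1): Delta=0.4816 Bond=-41.2208
(3,2): Delta=1.0000 Bond=-100.8713
(3,3): Delta=1.0000 Bond=-100.8713
V0=12.0059

No-arbitrage ⇒ martingale measure with p* = (R−d)/(u−d) = 0.3548.
Payoff layer (t=4): V(4,0)=0.0000, V(4,1)=0.0000, V(4,2)=14.3403, V(4,3)=54.3717, V(4,4)=108.1917
Node (3,0) S=71.4420: V=(p*·0.0000+(1−p*)·0.0000)/1.01=0.0000; Δ=(0.0000−0.0000)/(86.4448−64.2978)=0.0000; B=V−Δ·S=0.0000
Node (3,1) S=96.0498: V=(p*·14.3403+(1−p*)·0.0000)/1.01=5.0381; Δ=(14.3403−0.0000)/(116.2203−86.4448)=0.4816; B=V−Δ·S=-41.2208
Node (3,2) S=129.1336: V=(p*·54.3717+(1−p*)·14.3403)/1.01=28.2623; Δ=(54.3717−14.3403)/(156.2517−116.2203)=1.0000; B=V−Δ·S=-100.8713
Node (3,3) S=173.6130: V=(p*·108.1917+(1−p*)·54.3717)/1.01=72.7417; Δ=(108.1917−54.3717)/(210.0717−156.2517)=1.0000; B=V−Δ·S=-100.8713
Node (2,0) S=79.3800: V=(p*·5.0381+(1−p*)·0.0000)/1.01=1.7700; Δ=(5.0381−0.0000)/(96.0498−71.4420)=0.2047; B=V−Δ·S=-14.4819
Node (2,1) S=106.7220: V=(p*·28.2623+(1−p*)·5.0381)/1.01=13.1475; Δ=(28.2623−5.0381)/(129.1336−96.0498)=0.7020; B=V−Δ·S=-61.7694
Node (2,2) S=143.4818: V=(p*·72.7417+(1−p*)·28.2623)/1.01=43.6092; Δ=(72.7417−28.2623)/(173.6130−129.1336)=1.0000; B=V−Δ·S=-99.8726
Node (1,0) S=88.2000: V=(p*·13.1475+(1−p*)·1.7700)/1.01=5.7497; Δ=(13.1475−1.7700)/(106.7220−79.3800)=0.4161; B=V−Δ·S=-30.9518
Node (1,1) S=118.5800: V=(p*·43.6092+(1−p*)·13.1475)/1.01=23.7193; Δ=(43.6092−13.1475)/(143.4818−106.7220)=0.8287; B=V−Δ·S=-74.5444
Node (0,0) S=98.0000: V=(p*·23.7193+(1−p*)·5.7497)/1.01=12.0059; Δ=(23.7193−5.7497)/(118.5800−88.2000)=0.5915; B=V−Δ·S=-45.9606
Check: Δ(0,0)·S0 + B(0,0) = 12.0059 = V0.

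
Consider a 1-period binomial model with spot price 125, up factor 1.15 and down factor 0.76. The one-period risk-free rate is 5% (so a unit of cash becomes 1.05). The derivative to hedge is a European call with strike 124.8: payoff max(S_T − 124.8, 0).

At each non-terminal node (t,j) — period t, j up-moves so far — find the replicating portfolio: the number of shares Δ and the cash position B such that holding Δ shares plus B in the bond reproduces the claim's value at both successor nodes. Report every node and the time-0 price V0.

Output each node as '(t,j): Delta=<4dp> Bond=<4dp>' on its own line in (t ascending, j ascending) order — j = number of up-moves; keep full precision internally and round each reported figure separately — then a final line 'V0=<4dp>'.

Risk-neutral probability p* = (R−d)/(u−d) = (1.05−0.76)/(1.15−0.76) = 0.7436.
Payoff layer (t=1): V(1,0)=0.0000, V(1,1)=18.9500
Node (0,0) S=125.0000: V=(p*·18.9500+(1−p*)·0.0000)/1.05=13.4200; Δ=(18.9500−0.0000)/(143.7500−95.0000)=0.3887; B=V−Δ·S=-35.1697
Root portfolio cost Δ·125+B reproduces V0=13.4200.

(0,0): Delta=0.3887 Bond=-35.1697
V0=13.4200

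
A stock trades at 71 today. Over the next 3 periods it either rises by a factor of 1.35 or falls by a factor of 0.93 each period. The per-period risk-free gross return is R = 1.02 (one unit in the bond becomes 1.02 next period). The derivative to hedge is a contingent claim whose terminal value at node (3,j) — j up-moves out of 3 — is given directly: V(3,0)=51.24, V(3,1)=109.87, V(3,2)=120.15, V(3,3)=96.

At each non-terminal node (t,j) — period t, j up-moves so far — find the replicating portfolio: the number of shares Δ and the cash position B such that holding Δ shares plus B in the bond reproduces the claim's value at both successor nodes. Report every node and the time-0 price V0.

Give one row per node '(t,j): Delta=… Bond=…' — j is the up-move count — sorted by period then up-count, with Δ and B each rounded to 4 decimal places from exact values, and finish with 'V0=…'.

(0,0): Delta=1.2425 Bond=-10.5623
(1,0): Delta=1.7064 Bond=-41.4056
(1,1): Delta=0.0707 Bond=101.5443
(2,0): Delta=2.2732 Bond=-77.0427
(2,1): Delta=0.2746 Bond=85.3992
(2,2): Delta=-0.4444 Bond=170.2206
V0=77.6542

Risk-neutral probability p* = (R−d)/(u−d) = (1.02−0.93)/(1.35−0.93) = 0.2143.
At expiry t=3: V(3,0)=51.2400, V(3,1)=109.8700, V(3,2)=120.1500, V(3,3)=96.0000
Node (2,0) S=61.4079: V=(p*·109.8700+(1−p*)·51.2400)/1.02=62.5525; Δ=(109.8700−51.2400)/(82.9007−57.1093)=2.2732; B=V−Δ·S=-77.0427
Node (2,1) S=89.1405: V=(p*·120.1500+(1−p*)·109.8700)/1.02=109.8754; Δ=(120.1500−109.8700)/(120.3397−82.9007)=0.2746; B=V−Δ·S=85.3992
Node (2,2) S=129.3975: V=(p*·96.0000+(1−p*)·120.1500)/1.02=112.7206; Δ=(96.0000−120.1500)/(174.6866−120.3397)=-0.4444; B=V−Δ·S=170.2206
Node (1,0) S=66.0300: V=(p*·109.8754+(1−p*)·62.5525)/1.02=71.2678; Δ=(109.8754−62.5525)/(89.1405−61.4079)=1.7064; B=V−Δ·S=-41.4056
Node (1,1) S=95.8500: V=(p*·112.7206+(1−p*)·109.8754)/1.02=108.3187; Δ=(112.7206−109.8754)/(129.3975−89.1405)=0.0707; B=V−Δ·S=101.5443
Node (0,0) S=71.0000: V=(p*·108.3187+(1−p*)·71.2678)/1.02=77.6542; Δ=(108.3187−71.2678)/(95.8500−66.0300)=1.2425; B=V−Δ·S=-10.5623
Root portfolio cost Δ·71+B reproduces V0=77.6542.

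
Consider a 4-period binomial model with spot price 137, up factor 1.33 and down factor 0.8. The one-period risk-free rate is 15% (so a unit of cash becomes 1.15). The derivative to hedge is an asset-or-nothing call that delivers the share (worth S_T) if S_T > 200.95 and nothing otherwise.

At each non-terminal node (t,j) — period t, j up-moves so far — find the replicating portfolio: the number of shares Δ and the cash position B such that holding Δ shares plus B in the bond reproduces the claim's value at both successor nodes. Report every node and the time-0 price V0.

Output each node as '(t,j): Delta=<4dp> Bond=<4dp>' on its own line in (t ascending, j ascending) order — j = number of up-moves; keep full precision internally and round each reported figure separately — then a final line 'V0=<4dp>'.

The replicating-portfolio and risk-neutral prices coincide; use p* = (1.15−0.8)/(1.33−0.8) = 0.6604 for the latter.
Payoff layer (t=4): V(4,0)=0.0000, V(4,1)=0.0000, V(4,2)=0.0000, V(4,3)=257.8490, V(4,4)=428.6740
  t=3,j=0: stock 70.1440 → up 93.2915 (V=0.0000), down 56.1152 (V=0.0000). Price 0.0000; hedge Δ=0.0000, bond B=0.0000.
  t=3,j=1: stock 116.6144 → up 155.0972 (V=0.0000), down 93.2915 (V=0.0000). Price 0.0000; hedge Δ=0.0000, bond B=0.0000.
  t=3,j=2: stock 193.8714 → up 257.8490 (V=257.8490), down 155.0972 (V=0.0000). Price 148.0675; hedge Δ=2.5094, bond B=-338.4401.
  t=3,j=3: stock 322.3113 → up 428.6740 (V=428.6740), down 257.8490 (V=257.8490). Price 322.3113; hedge Δ=1.0000, bond B=0.0000.
  t=2,j=0: stock 87.6800 → up 116.6144 (V=0.0000), down 70.1440 (V=0.0000). Price 0.0000; hedge Δ=0.0000, bond B=0.0000.
  t=2,j=1: stock 145.7680 → up 193.8714 (V=148.0675), down 116.6144 (V=0.0000). Price 85.0265; hedge Δ=1.9166, bond B=-194.3462.
  t=2,j=2: stock 242.3393 → up 322.3113 (V=322.3113), down 193.8714 (V=148.0675). Price 228.8123; hedge Δ=1.3566, bond B=-99.9495.
  t=1,j=0: stock 109.6000 → up 145.7680 (V=85.0265), down 87.6800 (V=0.0000). Price 48.8257; hedge Δ=1.4638, bond B=-111.6016.
  t=1,j=1: stock 182.2100 → up 242.3393 (V=228.8123), down 145.7680 (V=85.0265). Price 156.5038; hedge Δ=1.4889, bond B=-114.7902.
  t=0,j=0: stock 137.0000 → up 182.2100 (V=156.5038), down 109.6000 (V=48.8257). Price 104.2903; hedge Δ=1.4830, bond B=-98.8759.
Each (Δ,B) replicates both successor values, so the strategy is self-financing and V0 is arbitrage-free.

(0,0): Delta=1.4830 Bond=-98.8759
(1,0): Delta=1.4638 Bond=-111.6016
(1,1): Delta=1.4889 Bond=-114.7902
(2,0): Delta=0.0000 Bond=0.0000
(2,1): Delta=1.9166 Bond=-194.3462
(2,2): Delta=1.3566 Bond=-99.9495
(3,0): Delta=0.0000 Bond=0.0000
(3,1): Delta=0.0000 Bond=0.0000
(3,2): Delta=2.5094 Bond=-338.4401
(3,3): Delta=1.0000 Bond=0.0000
V0=104.2903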